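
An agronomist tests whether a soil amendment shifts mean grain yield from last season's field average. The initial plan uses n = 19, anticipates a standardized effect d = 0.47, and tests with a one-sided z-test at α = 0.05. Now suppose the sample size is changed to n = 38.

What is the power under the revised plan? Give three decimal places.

Power ≈ 0.895

With n = 38: δ = d·√n = 0.47 × √38 = 2.8973. Critical value z_{0.05} = 1.645.
Revised power = P(Z > 1.645 − δ) = Φ(1.252) = 0.8948.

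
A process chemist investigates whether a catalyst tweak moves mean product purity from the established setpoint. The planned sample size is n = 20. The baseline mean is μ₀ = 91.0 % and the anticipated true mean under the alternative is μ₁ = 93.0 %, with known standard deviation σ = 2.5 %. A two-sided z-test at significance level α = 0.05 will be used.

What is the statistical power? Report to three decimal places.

Power ≈ 0.947

Standardized effect: d = |μ₁ − μ₀| / σ = |93.0 − 91.0| / 2.5 = 0.8000
Noncentrality parameter: δ = d·√n = 0.8000 × √20 = 3.5777
Two-sided α = 0.05 → critical value z_{0.025} = 1.960.
Power = Φ(δ − 1.960) + Φ(−δ − 1.960) = Φ(1.618) + Φ(-5.538) = 0.9471 + 0.0000 = 0.9471.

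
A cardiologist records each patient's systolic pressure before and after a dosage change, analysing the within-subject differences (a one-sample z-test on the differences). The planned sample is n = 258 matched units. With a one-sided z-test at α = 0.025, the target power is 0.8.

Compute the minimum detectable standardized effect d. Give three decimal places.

Required noncentrality: δ = z_{0.025} + z_{0.20} = 1.960 + 0.842 = 2.802.
δ = d·√n ⇒ d = δ/√n = 2.802/√258 = 0.1744.

d ≈ 0.174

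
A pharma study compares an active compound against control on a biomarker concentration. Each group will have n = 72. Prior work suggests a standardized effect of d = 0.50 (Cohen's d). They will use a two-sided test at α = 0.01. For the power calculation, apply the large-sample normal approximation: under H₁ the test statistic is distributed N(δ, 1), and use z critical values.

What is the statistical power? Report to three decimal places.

Power ≈ 0.664

Noncentrality parameter: δ = d·√(n/2) = 0.50 × √(72/2) = 3.0000
Critical value for a two-sided test at α = 0.01: z_{α/2} = 2.576.
Power = Φ(δ − 2.576) + Φ(−δ − 2.576) = Φ(0.424) + Φ(-5.576) = 0.6643 + 0.0000 = 0.6643.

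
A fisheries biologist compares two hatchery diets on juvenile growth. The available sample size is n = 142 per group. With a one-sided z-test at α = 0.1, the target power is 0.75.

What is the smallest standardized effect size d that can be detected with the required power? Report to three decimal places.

Required noncentrality: δ = z_{0.1} + z_{0.25} = 1.282 + 0.674 = 1.956.
δ = d·√(n/2) ⇒ d = δ/√(n/2) = 1.956/√(142/2) = 0.2321.

d ≈ 0.232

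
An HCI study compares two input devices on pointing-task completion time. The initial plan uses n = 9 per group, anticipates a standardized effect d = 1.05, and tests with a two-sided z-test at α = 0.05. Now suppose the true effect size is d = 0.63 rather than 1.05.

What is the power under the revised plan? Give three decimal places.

With d = 0.63: δ = d·√(n/2) = 0.63 × √(9/2) = 1.3364. Critical value z_{0.025} = 1.960.
Revised power = Φ(δ − 1.960) + Φ(−δ − 1.960) = Φ(-0.624) + Φ(-3.296) = 0.2665 + 0.0005 = 0.2670.

Power ≈ 0.267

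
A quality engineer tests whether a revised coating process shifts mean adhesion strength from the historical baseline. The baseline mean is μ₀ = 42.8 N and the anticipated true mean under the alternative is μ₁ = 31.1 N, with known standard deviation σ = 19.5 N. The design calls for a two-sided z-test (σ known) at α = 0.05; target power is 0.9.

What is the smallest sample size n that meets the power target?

Standardized effect: d = |μ₁ − μ₀| / σ = |31.1 − 42.8| / 19.5 = 0.6000
For power 0.9 need Φ(δ − z_{0.025}) = 0.9, so δ = z_{0.025} + z_{0.10} = 1.960 + 1.282 = 3.242.
(Ignoring the negligible lower-tail rejection probability gives the usual closed-form inversion.)
δ = d·√n ⇒ n = (δ/d)² = (3.242 / 0.6000)² = 29.19.
Rounding up, n = 30.

n = 30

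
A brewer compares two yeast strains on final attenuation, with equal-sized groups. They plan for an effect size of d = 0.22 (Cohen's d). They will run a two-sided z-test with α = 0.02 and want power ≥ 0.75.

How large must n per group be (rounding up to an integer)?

n = 373 per group

For power 0.75 need Φ(δ − z_{0.01}) = 0.75, so δ = z_{0.01} + z_{0.25} = 2.326 + 0.674 = 3.001.
(The Φ(−δ − z_{α/2}) term is vanishingly small for δ > 0 and is dropped in the standard sample-size formula.)
δ = d·√(n/2) ⇒ n = 2(δ/d)² = 2 × (3.001 / 0.22)² = 372.11.
Rounding up, n = 373 per group.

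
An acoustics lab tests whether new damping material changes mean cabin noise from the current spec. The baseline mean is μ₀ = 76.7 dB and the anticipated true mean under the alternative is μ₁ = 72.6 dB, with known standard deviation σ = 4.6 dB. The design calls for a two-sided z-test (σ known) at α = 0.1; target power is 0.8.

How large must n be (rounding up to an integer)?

Standardized effect: d = |μ₁ − μ₀| / σ = |72.6 − 76.7| / 4.6 = 0.8913
For power 0.8 need Φ(δ − z_{0.05}) = 0.8, so δ = z_{0.05} + z_{0.20} = 1.645 + 0.842 = 2.486.
(For δ > 0 the lower-tail rejection region contributes negligibly to power, so the one-term inversion is standard.)
δ = d·√n ⇒ n = (δ/d)² = (2.486 / 0.8913)² = 7.78.
Rounding up, n = 8.

n = 8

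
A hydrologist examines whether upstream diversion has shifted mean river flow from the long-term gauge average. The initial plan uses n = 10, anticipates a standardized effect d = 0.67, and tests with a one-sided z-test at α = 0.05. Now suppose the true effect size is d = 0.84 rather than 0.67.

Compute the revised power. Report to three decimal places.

Power ≈ 0.844

With d = 0.84: δ = d·√n = 0.84 × √10 = 2.6563. Critical value z_{0.05} = 1.645.
Revised power = Φ(δ − 1.645) = Φ(1.011) = 0.8441.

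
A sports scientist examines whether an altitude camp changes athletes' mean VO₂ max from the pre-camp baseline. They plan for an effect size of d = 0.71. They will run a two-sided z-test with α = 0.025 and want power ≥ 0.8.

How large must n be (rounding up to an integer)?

Set Φ(δ − 2.241) = 0.8; then δ − 2.241 = Φ⁻¹(0.8) = 0.842, giving δ = 3.083.
(The Φ(−δ − z_{α/2}) term is vanishingly small for δ > 0 and is dropped in the standard sample-size formula.)
δ = d·√n ⇒ n = (δ/d)² = (3.083 / 0.71)² = 18.86.
Round up to the next whole unit.

n = 19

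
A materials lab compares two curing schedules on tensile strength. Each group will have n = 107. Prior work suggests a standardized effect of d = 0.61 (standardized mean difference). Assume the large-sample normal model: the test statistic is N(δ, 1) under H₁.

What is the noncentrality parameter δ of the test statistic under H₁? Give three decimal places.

δ ≈ 4.462

The noncentrality parameter scales effect size by the design's sample-size factor: δ = d·√(n/2) = 0.61 × √(107/2) = 4.4618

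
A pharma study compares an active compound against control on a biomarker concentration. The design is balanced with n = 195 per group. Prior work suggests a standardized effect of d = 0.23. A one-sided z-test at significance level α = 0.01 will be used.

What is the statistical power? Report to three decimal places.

Noncentrality parameter: λ = d·√(n/2) = 0.23 × √(195/2) = 2.2711
One-sided α = 0.01 → critical value z_{0.01} = 2.326.
Power = Φ(λ − 2.326) = Φ(-0.055) = 0.4780.

Power ≈ 0.478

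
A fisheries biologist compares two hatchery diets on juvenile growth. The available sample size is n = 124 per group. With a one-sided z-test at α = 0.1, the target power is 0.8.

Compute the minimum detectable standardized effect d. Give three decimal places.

d ≈ 0.270

Required noncentrality: δ = z_{0.1} + z_{0.20} = 1.282 + 0.842 = 2.123.
δ = d·√(n/2) ⇒ d = δ/√(n/2) = 2.123/√(124/2) = 0.2696.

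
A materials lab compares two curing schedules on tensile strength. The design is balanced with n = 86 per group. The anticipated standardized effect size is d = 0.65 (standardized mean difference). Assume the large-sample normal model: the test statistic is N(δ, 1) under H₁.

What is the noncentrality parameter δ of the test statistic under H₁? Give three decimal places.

δ ≈ 4.262

δ = d·√(n/2) = 0.65 × √(86/2) = 4.2623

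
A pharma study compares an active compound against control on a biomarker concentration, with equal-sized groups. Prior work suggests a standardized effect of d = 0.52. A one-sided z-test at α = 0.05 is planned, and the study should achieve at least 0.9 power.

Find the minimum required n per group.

n = 64 per group

For power 0.9 need Φ(δ − z_{0.05}) = 0.9, so δ = z_{0.05} + z_{0.10} = 1.645 + 1.282 = 2.926.
δ = d·√(n/2) ⇒ n = 2(δ/d)² = 2 × (2.926 / 0.52)² = 63.34.
Round up to the next whole unit.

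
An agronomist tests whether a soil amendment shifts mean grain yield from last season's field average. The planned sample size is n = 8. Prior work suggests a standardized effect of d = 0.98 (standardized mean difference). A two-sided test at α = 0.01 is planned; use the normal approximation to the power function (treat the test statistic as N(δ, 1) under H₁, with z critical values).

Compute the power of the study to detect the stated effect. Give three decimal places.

Power ≈ 0.578

Noncentrality parameter: δ = d·√n = 0.98 × √8 = 2.7719
Two-sided α = 0.01 → critical value z_{0.005} = 2.576.
Power = Φ(δ − 2.576) + Φ(−δ − 2.576) = Φ(0.196) + Φ(-5.348) = 0.5777 + 0.0000 = 0.5777.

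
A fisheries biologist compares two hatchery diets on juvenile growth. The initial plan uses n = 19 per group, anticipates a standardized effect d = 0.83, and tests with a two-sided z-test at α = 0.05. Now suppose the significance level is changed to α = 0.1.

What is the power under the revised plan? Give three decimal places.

δ = d·√(n/2) = 0.83 × √(19/2) = 2.5582 (unchanged). New critical value: z_{0.05} = 1.645.
Revised power = Φ(δ − 1.645) + Φ(−δ − 1.645) = Φ(0.913) + Φ(-4.203) = 0.8195 + 0.0000 = 0.8195.

Power ≈ 0.819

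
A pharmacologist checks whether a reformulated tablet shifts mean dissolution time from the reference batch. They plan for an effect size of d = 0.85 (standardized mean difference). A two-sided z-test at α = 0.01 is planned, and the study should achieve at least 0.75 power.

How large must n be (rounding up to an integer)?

n = 15

Set Φ(δ − 2.576) = 0.75; then δ − 2.576 = Φ⁻¹(0.75) = 0.674, giving δ = 3.250.
(For δ > 0 the lower-tail rejection region contributes negligibly to power, so the one-term inversion is standard.)
δ = d·√n ⇒ n = (δ/d)² = (3.250 / 0.85)² = 14.62.
Round up to the next whole unit.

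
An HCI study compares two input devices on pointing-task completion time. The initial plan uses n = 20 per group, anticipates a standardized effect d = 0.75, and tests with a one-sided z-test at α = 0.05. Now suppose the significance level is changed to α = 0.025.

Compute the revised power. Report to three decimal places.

Power ≈ 0.660

δ = d·√(n/2) = 0.75 × √(20/2) = 2.3717 (unchanged). New critical value: z_{0.025} = 1.960.
Revised power = Φ(δ − 1.960) = Φ(0.412) = 0.6597.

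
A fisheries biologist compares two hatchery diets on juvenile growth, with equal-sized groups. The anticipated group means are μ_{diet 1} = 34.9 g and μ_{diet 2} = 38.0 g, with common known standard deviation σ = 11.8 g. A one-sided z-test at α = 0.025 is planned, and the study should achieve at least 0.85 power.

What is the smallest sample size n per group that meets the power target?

n = 261 per group

Standardized effect: d = |μ_{diet 1} − μ_{diet 2}| / σ = |34.9 − 38.0| / 11.8 = 0.2627
For power 0.85 need Φ(δ − z_{0.025}) = 0.85, so δ = z_{0.025} + z_{0.15} = 1.960 + 1.036 = 2.996.
δ = d·√(n/2) ⇒ n = 2(δ/d)² = 2 × (2.996 / 0.2627)² = 260.18.
Round up to the next whole unit.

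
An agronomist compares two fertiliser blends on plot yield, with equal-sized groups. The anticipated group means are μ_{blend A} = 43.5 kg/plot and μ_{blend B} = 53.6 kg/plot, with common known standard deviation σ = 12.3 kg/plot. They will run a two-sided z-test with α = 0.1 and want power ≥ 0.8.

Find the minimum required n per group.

n = 19 per group

Standardized effect: d = |μ_{blend A} − μ_{blend B}| / σ = |43.5 − 53.6| / 12.3 = 0.8211
For power 0.8 need Φ(δ − z_{0.05}) = 0.8, so δ = z_{0.05} + z_{0.20} = 1.645 + 0.842 = 2.486.
(For δ > 0 the lower-tail rejection region contributes negligibly to power, so the one-term inversion is standard.)
δ = d·√(n/2) ⇒ n = 2(δ/d)² = 2 × (2.486 / 0.8211)² = 18.34.
Round up to the next whole unit.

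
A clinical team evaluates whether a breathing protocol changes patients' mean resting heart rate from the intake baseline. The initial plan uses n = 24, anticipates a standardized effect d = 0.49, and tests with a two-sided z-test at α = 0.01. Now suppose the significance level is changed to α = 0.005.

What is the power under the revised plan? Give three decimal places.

Power ≈ 0.342

δ = d·√n = 0.49 × √24 = 2.4005 (unchanged). New critical value: z_{0.0025} = 2.807.
Revised power = Φ(δ − 2.807) + Φ(−δ − 2.807) = Φ(-0.407) + Φ(-5.208) = 0.3422 + 0.0000 = 0.3422.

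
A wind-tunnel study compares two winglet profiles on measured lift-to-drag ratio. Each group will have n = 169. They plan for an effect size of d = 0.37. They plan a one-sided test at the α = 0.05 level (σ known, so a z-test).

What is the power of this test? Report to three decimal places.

Noncentrality parameter: δ = d·√(n/2) = 0.37 × √(169/2) = 3.4012
One-sided α = 0.05 → critical value z_{0.05} = 1.645.
Power = Φ(δ − 1.645) = Φ(1.756) = 0.9605.

Power ≈ 0.960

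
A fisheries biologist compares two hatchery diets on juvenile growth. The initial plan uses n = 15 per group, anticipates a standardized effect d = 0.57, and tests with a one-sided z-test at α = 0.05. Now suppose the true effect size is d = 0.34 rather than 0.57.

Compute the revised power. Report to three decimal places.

With d = 0.34: δ = d·√(n/2) = 0.34 × √(15/2) = 0.9311. Critical value z_{0.05} = 1.645.
Revised power = Φ(δ − 1.645) = Φ(-0.714) = 0.2377.

Power ≈ 0.238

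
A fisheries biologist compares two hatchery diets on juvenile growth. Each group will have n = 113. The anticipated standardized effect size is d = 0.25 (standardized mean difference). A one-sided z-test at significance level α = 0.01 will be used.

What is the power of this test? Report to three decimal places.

Noncentrality parameter: δ = d·√(n/2) = 0.25 × √(113/2) = 1.8792
One-sided α = 0.01 → critical value z_{0.01} = 2.326.
Power = P(Z > 2.326 − δ) = Φ(-0.447) = 0.3274.

Power ≈ 0.327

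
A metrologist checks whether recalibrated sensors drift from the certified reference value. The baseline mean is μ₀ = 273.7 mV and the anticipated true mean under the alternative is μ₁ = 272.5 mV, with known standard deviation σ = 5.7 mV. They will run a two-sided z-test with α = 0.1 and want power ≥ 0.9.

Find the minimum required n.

n = 194

Standardized effect: d = |μ₁ − μ₀| / σ = |272.5 − 273.7| / 5.7 = 0.2105
Set Φ(δ − 1.645) = 0.9; then δ − 1.645 = Φ⁻¹(0.9) = 1.282, giving δ = 2.926.
(The Φ(−δ − z_{α/2}) term is vanishingly small for δ > 0 and is dropped in the standard sample-size formula.)
δ = d·√n ⇒ n = (δ/d)² = (2.926 / 0.2105)² = 193.22.
Rounding up, n = 194.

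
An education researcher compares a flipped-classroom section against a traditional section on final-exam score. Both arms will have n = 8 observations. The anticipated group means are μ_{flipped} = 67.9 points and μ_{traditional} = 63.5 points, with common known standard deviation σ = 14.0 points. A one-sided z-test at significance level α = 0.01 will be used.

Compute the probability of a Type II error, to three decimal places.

β ≈ 0.955

Standardized effect: d = |μ_{flipped} − μ_{traditional}| / σ = |67.9 − 63.5| / 14.0 = 0.3143
Noncentrality parameter: δ = d·√(n/2) = 0.3143 × √(8/2) = 0.6286
One-sided α = 0.01 → critical value z_{0.01} = 2.326.
Power = P(Z > 2.326 − δ) = Φ(-1.698) = 0.0448.
Type II error: β = 1 − power = 1 − 0.0448 = 0.9552.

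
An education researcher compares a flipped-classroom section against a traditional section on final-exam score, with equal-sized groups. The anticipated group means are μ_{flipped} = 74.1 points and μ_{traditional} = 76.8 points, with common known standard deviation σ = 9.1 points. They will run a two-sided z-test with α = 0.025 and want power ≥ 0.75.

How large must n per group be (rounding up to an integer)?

n = 194 per group

Standardized effect: d = |μ_{flipped} − μ_{traditional}| / σ = |74.1 − 76.8| / 9.1 = 0.2967
Set Φ(δ − 2.241) = 0.75; then δ − 2.241 = Φ⁻¹(0.75) = 0.674, giving δ = 2.916.
(Ignoring the negligible lower-tail rejection probability gives the usual closed-form inversion.)
δ = d·√(n/2) ⇒ n = 2(δ/d)² = 2 × (2.916 / 0.2967)² = 193.16.
Round up to the next whole unit.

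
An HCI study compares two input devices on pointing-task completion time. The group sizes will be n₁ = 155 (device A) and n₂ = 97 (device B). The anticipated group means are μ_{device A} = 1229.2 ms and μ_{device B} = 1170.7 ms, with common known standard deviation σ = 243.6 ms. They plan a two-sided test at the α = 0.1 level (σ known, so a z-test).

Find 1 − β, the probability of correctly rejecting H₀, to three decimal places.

Standardized effect: d = |μ_{device A} − μ_{device B}| / σ = |1229.2 − 1170.7| / 243.6 = 0.2401
Noncentrality parameter: δ = d / √(1/n₁ + 1/n₂) = 0.2401 / √(1/155 + 1/97) = 1.8549
Critical value for a two-sided test at α = 0.1: z_{α/2} = 1.645.
Power = Φ(δ − 1.645) + Φ(−δ − 1.645) = Φ(0.210) + Φ(-3.500) = 0.5832 + 0.0002 = 0.5834.

Power ≈ 0.583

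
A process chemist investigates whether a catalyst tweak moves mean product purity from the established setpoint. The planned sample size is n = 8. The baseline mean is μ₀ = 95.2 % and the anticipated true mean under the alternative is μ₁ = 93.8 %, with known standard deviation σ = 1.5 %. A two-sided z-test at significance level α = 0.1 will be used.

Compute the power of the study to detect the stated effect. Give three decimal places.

Power ≈ 0.840

Standardized effect: d = |μ₁ − μ₀| / σ = |93.8 − 95.2| / 1.5 = 0.9333
Noncentrality parameter: δ = d·√n = 0.9333 × √8 = 2.6399
Critical value for a two-sided test at α = 0.1: z_{α/2} = 1.645.
Power = Φ(δ − 1.645) + Φ(−δ − 1.645) = Φ(0.995) + Φ(-4.285) = 0.8401 + 0.0000 = 0.8401.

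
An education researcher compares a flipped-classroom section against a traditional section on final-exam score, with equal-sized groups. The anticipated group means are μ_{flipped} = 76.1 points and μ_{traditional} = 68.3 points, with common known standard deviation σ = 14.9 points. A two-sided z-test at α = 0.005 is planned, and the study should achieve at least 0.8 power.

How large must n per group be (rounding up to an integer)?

Standardized effect: d = |μ_{flipped} − μ_{traditional}| / σ = |76.1 − 68.3| / 14.9 = 0.5235
Set Φ(δ − 2.807) = 0.8; then δ − 2.807 = Φ⁻¹(0.8) = 0.842, giving δ = 3.649.
(For δ > 0 the lower-tail rejection region contributes negligibly to power, so the one-term inversion is standard.)
δ = d·√(n/2) ⇒ n = 2(δ/d)² = 2 × (3.649 / 0.5235)² = 97.16.
Round up to the next whole unit.

n = 98 per group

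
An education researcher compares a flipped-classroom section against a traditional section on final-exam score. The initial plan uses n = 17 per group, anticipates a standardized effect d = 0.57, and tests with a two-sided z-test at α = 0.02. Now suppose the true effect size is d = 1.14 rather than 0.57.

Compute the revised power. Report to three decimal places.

Power ≈ 0.841

With d = 1.14: δ = d·√(n/2) = 1.14 × √(17/2) = 3.3236. Critical value z_{0.01} = 2.326.
Revised power = Φ(δ − 2.326) + Φ(−δ − 2.326) = Φ(0.997) + Φ(-5.650) = 0.8407 + 0.0000 = 0.8407.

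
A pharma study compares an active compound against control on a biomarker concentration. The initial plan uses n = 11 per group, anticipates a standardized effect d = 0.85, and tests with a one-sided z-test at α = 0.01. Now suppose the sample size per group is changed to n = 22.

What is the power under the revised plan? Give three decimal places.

With n = 22 per group: δ = d·√(n/2) = 0.85 × √(22/2) = 2.8191. Critical value z_{0.01} = 2.326.
Revised power = Φ(δ − 2.326) = Φ(0.493) = 0.6889.

Power ≈ 0.689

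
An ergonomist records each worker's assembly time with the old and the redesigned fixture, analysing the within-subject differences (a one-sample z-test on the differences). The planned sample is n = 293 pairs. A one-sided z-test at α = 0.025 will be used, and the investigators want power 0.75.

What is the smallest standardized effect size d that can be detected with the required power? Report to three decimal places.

d ≈ 0.154

Need Φ(δ − 1.960) = 0.75, so δ = 1.960 + 0.674 = 2.634.
δ = d·√n ⇒ d = δ/√n = 2.634/√293 = 0.1539.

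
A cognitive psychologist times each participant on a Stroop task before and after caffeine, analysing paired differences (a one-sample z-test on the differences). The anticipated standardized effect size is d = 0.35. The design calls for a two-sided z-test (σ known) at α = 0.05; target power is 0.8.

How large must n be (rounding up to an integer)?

Set Φ(δ − 1.960) = 0.8; then δ − 1.960 = Φ⁻¹(0.8) = 0.842, giving δ = 2.802.
(For δ > 0 the lower-tail rejection region contributes negligibly to power, so the one-term inversion is standard.)
δ = d·√n ⇒ n = (δ/d)² = (2.802 / 0.35)² = 64.07.
Rounding up, n = 65.

n = 65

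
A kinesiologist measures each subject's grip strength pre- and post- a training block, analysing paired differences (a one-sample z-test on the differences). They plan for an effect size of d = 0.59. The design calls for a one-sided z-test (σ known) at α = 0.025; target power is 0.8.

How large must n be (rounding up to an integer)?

n = 23

Set Φ(δ − 1.960) = 0.8; then δ − 1.960 = Φ⁻¹(0.8) = 0.842, giving δ = 2.802.
δ = d·√n ⇒ n = (δ/d)² = (2.802 / 0.59)² = 22.55.
Round up to the next whole unit.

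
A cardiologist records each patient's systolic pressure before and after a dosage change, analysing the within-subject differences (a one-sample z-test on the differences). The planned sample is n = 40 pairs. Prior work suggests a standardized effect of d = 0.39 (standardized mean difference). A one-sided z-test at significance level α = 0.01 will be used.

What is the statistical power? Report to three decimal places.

Power ≈ 0.556

Noncentrality parameter: δ = d·√n = 0.39 × √40 = 2.4666
Critical value for a one-sided test at α = 0.01: z_α = 2.326.
Power = Φ(δ − 2.326) = Φ(0.140) = 0.5558.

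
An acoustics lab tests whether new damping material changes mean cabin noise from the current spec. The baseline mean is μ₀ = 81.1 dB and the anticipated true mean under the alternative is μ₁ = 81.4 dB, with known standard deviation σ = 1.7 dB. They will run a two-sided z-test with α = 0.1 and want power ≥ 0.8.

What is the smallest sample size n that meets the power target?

Standardized effect: d = |μ₁ − μ₀| / σ = |81.4 − 81.1| / 1.7 = 0.1765
For power 0.8 need Φ(δ − z_{0.05}) = 0.8, so δ = z_{0.05} + z_{0.20} = 1.645 + 0.842 = 2.486.
(The Φ(−δ − z_{α/2}) term is vanishingly small for δ > 0 and is dropped in the standard sample-size formula.)
δ = d·√n ⇒ n = (δ/d)² = (2.486 / 0.1765)² = 198.53.
Rounding up, n = 199.

n = 199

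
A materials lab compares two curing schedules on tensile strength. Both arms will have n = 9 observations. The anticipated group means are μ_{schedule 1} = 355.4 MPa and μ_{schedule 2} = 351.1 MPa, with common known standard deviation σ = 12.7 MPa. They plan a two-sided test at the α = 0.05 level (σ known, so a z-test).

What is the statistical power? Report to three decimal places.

Standardized effect: d = |μ_{schedule 1} − μ_{schedule 2}| / σ = |355.4 − 351.1| / 12.7 = 0.3386
Noncentrality parameter: δ = d·√(n/2) = 0.3386 × √(9/2) = 0.7182
Critical value for a two-sided test at α = 0.05: z_{α/2} = 1.960.
Power = Φ(δ − 1.960) + Φ(−δ − 1.960) = Φ(-1.242) + Φ(-2.678) = 0.1072 + 0.0037 = 0.1109.

Power ≈ 0.111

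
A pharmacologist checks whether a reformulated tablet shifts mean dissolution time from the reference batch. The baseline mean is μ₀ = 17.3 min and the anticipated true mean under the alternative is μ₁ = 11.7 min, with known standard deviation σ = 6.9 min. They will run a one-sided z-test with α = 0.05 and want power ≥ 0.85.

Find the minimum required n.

n = 11

Standardized effect: d = |μ₁ − μ₀| / σ = |11.7 − 17.3| / 6.9 = 0.8116
Set Φ(δ − 1.645) = 0.85; then δ − 1.645 = Φ⁻¹(0.85) = 1.036, giving δ = 2.681.
δ = d·√n ⇒ n = (δ/d)² = (2.681 / 0.8116)² = 10.91.
Round up to the next whole unit.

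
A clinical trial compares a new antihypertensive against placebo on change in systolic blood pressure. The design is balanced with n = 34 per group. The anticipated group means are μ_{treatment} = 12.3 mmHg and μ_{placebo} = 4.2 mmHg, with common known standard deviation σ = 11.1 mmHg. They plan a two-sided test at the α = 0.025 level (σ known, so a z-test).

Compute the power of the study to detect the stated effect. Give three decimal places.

Standardized effect: d = |μ_{treatment} − μ_{placebo}| / σ = |12.3 − 4.2| / 11.1 = 0.7297
Noncentrality parameter: δ = d·√(n/2) = 0.7297 × √(34/2) = 3.0088
Critical value for a two-sided test at α = 0.025: z_{α/2} = 2.241.
Power = Φ(δ − 2.241) + Φ(−δ − 2.241) = Φ(0.767) + Φ(-5.250) = 0.7786 + 0.0000 = 0.7786.

Power ≈ 0.779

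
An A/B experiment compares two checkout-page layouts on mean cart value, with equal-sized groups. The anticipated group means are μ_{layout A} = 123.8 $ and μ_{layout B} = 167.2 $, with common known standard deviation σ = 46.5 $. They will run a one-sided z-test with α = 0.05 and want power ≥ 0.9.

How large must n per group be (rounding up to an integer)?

Standardized effect: d = |μ_{layout A} − μ_{layout B}| / σ = |123.8 − 167.2| / 46.5 = 0.9333
For power 0.9 need Φ(δ − z_{0.05}) = 0.9, so δ = z_{0.05} + z_{0.10} = 1.645 + 1.282 = 2.926.
δ = d·√(n/2) ⇒ n = 2(δ/d)² = 2 × (2.926 / 0.9333)² = 19.66.
Rounding up, n = 20 per group.

n = 20 per group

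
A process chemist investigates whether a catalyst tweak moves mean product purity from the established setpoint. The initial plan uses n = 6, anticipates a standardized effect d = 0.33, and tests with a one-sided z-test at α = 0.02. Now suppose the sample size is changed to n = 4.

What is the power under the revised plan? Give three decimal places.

With n = 4: δ = d·√n = 0.33 × √4 = 0.6600. Critical value z_{0.02} = 2.054.
Revised power = Φ(δ − 2.054) = Φ(-1.394) = 0.0817.

Power ≈ 0.082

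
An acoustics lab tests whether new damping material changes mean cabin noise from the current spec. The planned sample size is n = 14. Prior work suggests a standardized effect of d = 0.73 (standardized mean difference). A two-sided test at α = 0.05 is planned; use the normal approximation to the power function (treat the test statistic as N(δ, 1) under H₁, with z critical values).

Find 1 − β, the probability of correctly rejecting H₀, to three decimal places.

Noncentrality parameter: δ = d·√n = 0.73 × √14 = 2.7314
Critical value for a two-sided test at α = 0.05: z_{α/2} = 1.960.
Power = Φ(δ − 1.960) + Φ(−δ − 1.960) = Φ(0.771) + Φ(-4.691) = 0.7798 + 0.0000 = 0.7798.

Power ≈ 0.780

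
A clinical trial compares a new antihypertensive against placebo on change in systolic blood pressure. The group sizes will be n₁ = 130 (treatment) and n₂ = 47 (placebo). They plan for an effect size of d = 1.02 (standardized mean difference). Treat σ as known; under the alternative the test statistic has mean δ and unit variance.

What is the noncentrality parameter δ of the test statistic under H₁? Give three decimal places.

δ = d / √(1/n₁ + 1/n₂) = 1.02 / √(1/130 + 1/47) = 5.9929

δ ≈ 5.993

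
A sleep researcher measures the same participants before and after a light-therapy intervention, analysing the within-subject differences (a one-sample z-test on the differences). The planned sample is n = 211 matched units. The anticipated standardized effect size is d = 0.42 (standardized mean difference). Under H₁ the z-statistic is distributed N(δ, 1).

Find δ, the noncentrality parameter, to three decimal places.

δ ≈ 6.101

δ = d·√n = 0.42 × √211 = 6.1009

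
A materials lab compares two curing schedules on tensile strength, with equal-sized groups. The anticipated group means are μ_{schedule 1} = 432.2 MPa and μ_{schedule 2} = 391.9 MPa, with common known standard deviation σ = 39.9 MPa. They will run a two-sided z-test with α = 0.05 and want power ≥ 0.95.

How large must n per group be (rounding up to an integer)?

Standardized effect: d = |μ_{schedule 1} − μ_{schedule 2}| / σ = |432.2 − 391.9| / 39.9 = 1.0100
For power 0.95 need Φ(δ − z_{0.025}) = 0.95, so δ = z_{0.025} + z_{0.05} = 1.960 + 1.645 = 3.605.
(Ignoring the negligible lower-tail rejection probability gives the usual closed-form inversion.)
δ = d·√(n/2) ⇒ n = 2(δ/d)² = 2 × (3.605 / 1.0100)² = 25.48.
Rounding up, n = 26 per group.

n = 26 per group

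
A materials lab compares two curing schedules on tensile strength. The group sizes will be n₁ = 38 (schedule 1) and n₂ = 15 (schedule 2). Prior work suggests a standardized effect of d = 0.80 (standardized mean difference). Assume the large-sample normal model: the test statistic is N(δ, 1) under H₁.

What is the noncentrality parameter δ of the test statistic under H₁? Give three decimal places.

δ = d / √(1/n₁ + 1/n₂) = 0.80 / √(1/38 + 1/15) = 2.6236

δ ≈ 2.624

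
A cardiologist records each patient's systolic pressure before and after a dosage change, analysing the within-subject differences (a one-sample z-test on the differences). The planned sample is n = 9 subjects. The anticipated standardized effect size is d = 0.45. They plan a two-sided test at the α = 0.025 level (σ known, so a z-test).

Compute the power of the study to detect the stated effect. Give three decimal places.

Power ≈ 0.187

Noncentrality parameter: δ = d·√n = 0.45 × √9 = 1.3500
Two-sided α = 0.025 → critical value z_{0.0125} = 2.241.
Power = Φ(δ − 2.241) + Φ(−δ − 2.241) = Φ(-0.891) + Φ(-3.591) = 0.1864 + 0.0002 = 0.1865.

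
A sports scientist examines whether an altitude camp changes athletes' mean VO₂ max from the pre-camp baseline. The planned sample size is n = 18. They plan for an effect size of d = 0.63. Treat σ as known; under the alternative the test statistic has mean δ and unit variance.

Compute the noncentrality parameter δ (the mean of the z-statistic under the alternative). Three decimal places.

δ ≈ 2.673

The noncentrality parameter scales effect size by the design's sample-size factor: δ = d·√n = 0.63 × √18 = 2.6729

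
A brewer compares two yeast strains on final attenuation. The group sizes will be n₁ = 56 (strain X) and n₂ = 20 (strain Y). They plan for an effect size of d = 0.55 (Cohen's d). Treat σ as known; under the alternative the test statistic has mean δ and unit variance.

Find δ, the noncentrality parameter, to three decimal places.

δ ≈ 2.111

The noncentrality parameter scales effect size by the design's sample-size factor: δ = d / √(1/n₁ + 1/n₂) = 0.55 / √(1/56 + 1/20) = 2.1114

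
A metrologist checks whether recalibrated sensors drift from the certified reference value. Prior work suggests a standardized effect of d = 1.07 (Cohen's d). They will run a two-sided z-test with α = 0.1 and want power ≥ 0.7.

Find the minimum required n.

n = 5

Set Φ(δ − 1.645) = 0.7; then δ − 1.645 = Φ⁻¹(0.7) = 0.524, giving δ = 2.169.
(Ignoring the negligible lower-tail rejection probability gives the usual closed-form inversion.)
δ = d·√n ⇒ n = (δ/d)² = (2.169 / 1.07)² = 4.11.
Rounding up, n = 5.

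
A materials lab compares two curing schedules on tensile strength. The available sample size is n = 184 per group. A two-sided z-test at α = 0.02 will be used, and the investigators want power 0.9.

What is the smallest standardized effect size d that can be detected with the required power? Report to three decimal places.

d ≈ 0.376

Need Φ(δ − 2.326) = 0.9, so δ = 2.326 + 1.282 = 3.608.
(Lower-tail contribution to power is negligible for δ > 0.)
δ = d·√(n/2) ⇒ d = δ/√(n/2) = 3.608/√(184/2) = 0.3761.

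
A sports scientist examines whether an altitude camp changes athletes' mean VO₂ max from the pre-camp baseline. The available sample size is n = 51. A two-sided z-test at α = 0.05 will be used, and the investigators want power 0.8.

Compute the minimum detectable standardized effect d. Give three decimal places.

d ≈ 0.392

Required noncentrality: δ = z_{0.025} + z_{0.20} = 1.960 + 0.842 = 2.802.
(Lower-tail contribution to power is negligible for δ > 0.)
δ = d·√n ⇒ d = δ/√n = 2.802/√51 = 0.3923.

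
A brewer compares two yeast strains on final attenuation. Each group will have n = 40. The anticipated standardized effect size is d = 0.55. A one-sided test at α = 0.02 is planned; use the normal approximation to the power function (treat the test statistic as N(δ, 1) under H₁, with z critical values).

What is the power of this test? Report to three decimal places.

Noncentrality parameter: λ = d·√(n/2) = 0.55 × √(40/2) = 2.4597
Critical value for a one-sided test at α = 0.02: z_α = 2.054.
Power = Φ(λ − 2.054) = Φ(0.406) = 0.6576.

Power ≈ 0.658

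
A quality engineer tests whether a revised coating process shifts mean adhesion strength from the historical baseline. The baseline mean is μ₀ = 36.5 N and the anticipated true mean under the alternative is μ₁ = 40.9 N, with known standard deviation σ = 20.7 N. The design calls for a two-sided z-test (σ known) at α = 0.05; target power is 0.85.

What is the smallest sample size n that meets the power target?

Standardized effect: d = |μ₁ − μ₀| / σ = |40.9 − 36.5| / 20.7 = 0.2126
For power 0.85 need Φ(δ − z_{0.025}) = 0.85, so δ = z_{0.025} + z_{0.15} = 1.960 + 1.036 = 2.996.
(For δ > 0 the lower-tail rejection region contributes negligibly to power, so the one-term inversion is standard.)
δ = d·√n ⇒ n = (δ/d)² = (2.996 / 0.2126)² = 198.72.
Rounding up, n = 199.

n = 199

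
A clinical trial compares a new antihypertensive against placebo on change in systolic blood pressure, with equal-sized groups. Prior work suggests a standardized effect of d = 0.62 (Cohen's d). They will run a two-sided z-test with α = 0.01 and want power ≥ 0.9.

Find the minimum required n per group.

n = 78 per group

For power 0.9 need Φ(δ − z_{0.005}) = 0.9, so δ = z_{0.005} + z_{0.10} = 2.576 + 1.282 = 3.857.
(For δ > 0 the lower-tail rejection region contributes negligibly to power, so the one-term inversion is standard.)
δ = d·√(n/2) ⇒ n = 2(δ/d)² = 2 × (3.857 / 0.62)² = 77.42.
Round up to the next whole unit.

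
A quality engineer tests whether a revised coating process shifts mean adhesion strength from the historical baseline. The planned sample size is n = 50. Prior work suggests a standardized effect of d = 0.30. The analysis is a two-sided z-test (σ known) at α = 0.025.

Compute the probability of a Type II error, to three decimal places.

β ≈ 0.548

Noncentrality parameter: δ = d·√n = 0.30 × √50 = 2.1213
Critical value for a two-sided test at α = 0.025: z_{α/2} = 2.241.
Power = Φ(δ − 2.241) + Φ(−δ − 2.241) = Φ(-0.120) + Φ(-4.363) = 0.4522 + 0.0000 = 0.4522.
Type II error: β = 1 − power = 1 − 0.4522 = 0.5478.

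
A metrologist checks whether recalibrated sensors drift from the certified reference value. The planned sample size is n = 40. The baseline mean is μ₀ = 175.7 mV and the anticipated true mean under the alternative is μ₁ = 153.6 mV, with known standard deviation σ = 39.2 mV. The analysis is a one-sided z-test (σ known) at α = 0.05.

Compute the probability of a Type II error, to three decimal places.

β ≈ 0.027

Standardized effect: d = |μ₁ − μ₀| / σ = |153.6 − 175.7| / 39.2 = 0.5638
Noncentrality parameter: δ = d·√n = 0.5638 × √40 = 3.5656
Critical value for a one-sided test at α = 0.05: z_α = 1.645.
Power = Φ(δ − 1.645) = Φ(1.921) = 0.9726.
Type II error: β = 1 − power = 1 − 0.9726 = 0.0274.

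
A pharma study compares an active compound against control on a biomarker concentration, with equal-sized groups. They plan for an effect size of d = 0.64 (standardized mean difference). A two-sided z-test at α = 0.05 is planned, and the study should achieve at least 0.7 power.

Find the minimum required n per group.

For power 0.7 need Φ(δ − z_{0.025}) = 0.7, so δ = z_{0.025} + z_{0.30} = 1.960 + 0.524 = 2.484.
(Ignoring the negligible lower-tail rejection probability gives the usual closed-form inversion.)
δ = d·√(n/2) ⇒ n = 2(δ/d)² = 2 × (2.484 / 0.64)² = 30.14.
Round up to the next whole unit.

n = 31 per group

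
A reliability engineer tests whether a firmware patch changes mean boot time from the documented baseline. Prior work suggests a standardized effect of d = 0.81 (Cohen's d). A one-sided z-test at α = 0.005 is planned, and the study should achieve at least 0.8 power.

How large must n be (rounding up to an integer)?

n = 18

Set Φ(δ − 2.576) = 0.8; then δ − 2.576 = Φ⁻¹(0.8) = 0.842, giving δ = 3.417.
δ = d·√n ⇒ n = (δ/d)² = (3.417 / 0.81)² = 17.80.
Rounding up, n = 18.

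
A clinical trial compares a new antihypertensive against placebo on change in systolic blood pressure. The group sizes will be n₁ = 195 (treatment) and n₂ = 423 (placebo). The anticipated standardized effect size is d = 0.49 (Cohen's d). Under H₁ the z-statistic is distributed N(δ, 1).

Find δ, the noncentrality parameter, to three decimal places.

δ ≈ 5.661

δ = d / √(1/n₁ + 1/n₂) = 0.49 / √(1/195 + 1/423) = 5.6610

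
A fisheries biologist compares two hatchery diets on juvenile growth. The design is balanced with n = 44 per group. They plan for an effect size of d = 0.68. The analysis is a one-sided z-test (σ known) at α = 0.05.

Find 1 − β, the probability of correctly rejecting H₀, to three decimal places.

Noncentrality parameter: δ = d·√(n/2) = 0.68 × √(44/2) = 3.1895
One-sided α = 0.05 → critical value z_{0.05} = 1.645.
Power = Φ(δ − 1.645) = Φ(1.545) = 0.9388.

Power ≈ 0.939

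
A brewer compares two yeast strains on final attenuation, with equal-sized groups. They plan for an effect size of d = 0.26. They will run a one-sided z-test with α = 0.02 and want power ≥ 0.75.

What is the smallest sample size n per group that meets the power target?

Set Φ(δ − 2.054) = 0.75; then δ − 2.054 = Φ⁻¹(0.75) = 0.674, giving δ = 2.728.
δ = d·√(n/2) ⇒ n = 2(δ/d)² = 2 × (2.728 / 0.26)² = 220.22.
Rounding up, n = 221 per group.

n = 221 per group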